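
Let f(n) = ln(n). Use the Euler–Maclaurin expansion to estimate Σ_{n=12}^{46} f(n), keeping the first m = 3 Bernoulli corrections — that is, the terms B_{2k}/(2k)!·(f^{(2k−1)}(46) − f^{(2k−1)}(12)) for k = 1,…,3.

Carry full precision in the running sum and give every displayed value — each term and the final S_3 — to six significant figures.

Integral: ∫_12^46 ln(x) dx = 112.299.
Endpoint term: (f(12) + f(46))/2 = (2.48491 + 3.82864)/2 = 3.15677.
Integral + boundary = 115.455.
Correction k=1: B_{2}/2! · (f^{(1)}(46) − f^{(1)}(12)) = 1/12 · (0.0217391 − 0.0833333) = -0.00513285.
Running total after k=1: 115.450.
Correction k=2: B_{4}/4! · (f^{(3)}(46) − f^{(3)}(12)) = −1/720 · (2.05474e-05 − 0.00115741) = 1.57897e-06.
Running total after k=2: 115.450.
Correction k=3: B_{6}/6! · (f^{(5)}(46) − f^{(5)}(12)) = 1/30240 · (1.16526e-07 − 9.64506e-05) = -3.18565e-09.

S_3 ≈ 115.450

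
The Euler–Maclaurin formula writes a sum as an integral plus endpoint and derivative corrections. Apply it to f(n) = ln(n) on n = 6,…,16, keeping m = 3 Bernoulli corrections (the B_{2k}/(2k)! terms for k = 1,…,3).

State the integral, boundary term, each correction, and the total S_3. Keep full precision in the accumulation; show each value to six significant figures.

S_3 ≈ 25.8844

∫_6^16 ln(x) dx evaluates to 23.6109.
½[f(6) + f(16)] = ½[1.79176 + 2.77259] = 2.28217.
Running total after boundary: 25.8930.
k=1: B_{2}/(2)! × [f^{(1)}(16) − f^{(1)}(6)] = 1/12 × (0.0625000 − 0.166667) = -0.00868056.
Partial sum through k=1: 25.8844.
k=2: B_{4}/(4)! × [f^{(3)}(16) − f^{(3)}(6)] = −1/720 × (0.000488281 − 0.00925926) = 1.21819e-05.
Partial sum through k=2: 25.8844.
k=3: B_{6}/(6)! × [f^{(5)}(16) − f^{(5)}(6)] = 1/30240 × (2.28882e-05 − 0.00308642) = -1.01307e-07.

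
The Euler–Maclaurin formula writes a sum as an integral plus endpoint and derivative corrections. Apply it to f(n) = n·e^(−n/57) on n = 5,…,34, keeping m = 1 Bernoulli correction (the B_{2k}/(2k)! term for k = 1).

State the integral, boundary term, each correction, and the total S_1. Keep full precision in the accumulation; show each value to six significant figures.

Integral: ∫_5^34 x·e^(−x/57) dx = 380.516.
Boundary: ½(f(5) + f(34)) = ½(4.58009 + 18.7252) = 11.6526.
Running total after boundary: 392.168.
k=1: B_{2}/(2)! × [f^{(1)}(34) − f^{(1)}(5)] = 1/12 × (0.222229 − 0.835666) = -0.0511197.

S_1 ≈ 392.117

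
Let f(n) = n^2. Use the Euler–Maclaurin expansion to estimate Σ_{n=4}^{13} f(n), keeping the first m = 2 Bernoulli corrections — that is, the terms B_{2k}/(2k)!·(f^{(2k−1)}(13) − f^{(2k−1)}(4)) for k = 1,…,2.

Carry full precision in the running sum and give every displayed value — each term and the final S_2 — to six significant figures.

∫_4^13 x^2 dx evaluates to 711.000.
Boundary: ½(f(4) + f(13)) = ½(16.0000 + 169.000) = 92.5000.
So far: 803.500.
Order-1 term: 1/12 · (26.0000 − 8.00000) = 1.50000.
Partial sum through k=1: 805.000.
Order-2 term: −1/720 · (0.00000 − 0.00000) = 0.00000.

S_2 ≈ 805.000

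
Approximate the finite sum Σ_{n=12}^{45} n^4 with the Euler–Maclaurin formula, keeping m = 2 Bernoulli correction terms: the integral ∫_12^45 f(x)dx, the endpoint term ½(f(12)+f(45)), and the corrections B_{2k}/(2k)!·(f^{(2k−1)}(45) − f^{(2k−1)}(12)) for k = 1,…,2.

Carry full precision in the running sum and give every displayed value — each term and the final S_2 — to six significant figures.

Integral: ∫_12^45 x^4 dx = 3.68559e+07.
Endpoint term: (f(12) + f(45))/2 = (20736.0 + 4.10062e+06)/2 = 2.06068e+06.
So far: 3.89165e+07.
Order-1 term: 1/12 · (364500 − 6912.00) = 29799.0.
After k=1: 3.89463e+07.
Order-2 term: −1/720 · (1080.00 − 288.000) = -1.10000.

S_2 ≈ 3.89463e+07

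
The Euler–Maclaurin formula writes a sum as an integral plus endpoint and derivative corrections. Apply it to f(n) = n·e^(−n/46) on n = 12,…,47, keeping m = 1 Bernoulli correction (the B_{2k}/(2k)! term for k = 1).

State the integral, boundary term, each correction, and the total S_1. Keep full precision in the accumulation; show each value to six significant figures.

S_1 ≈ 528.466

Integral: ∫_12^47 x·e^(−x/46) dx = 515.433.
½[f(12) + f(47)] = ½[9.24458 + 16.9185] = 13.0815.
Running total after boundary: 528.514.
Order-1 term: 1/12 · (-0.00782540 − 0.569412) = -0.0481031.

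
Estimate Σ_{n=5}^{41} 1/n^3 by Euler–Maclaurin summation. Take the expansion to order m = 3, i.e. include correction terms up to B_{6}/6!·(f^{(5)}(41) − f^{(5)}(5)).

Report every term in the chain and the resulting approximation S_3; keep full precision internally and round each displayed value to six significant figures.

The integral term ∫_5^41 1/x^3 dx = 0.0197026.
Endpoint term: (f(5) + f(41))/2 = (0.00800000 + 1.45094e-05)/2 = 0.00400725.
So far: 0.0237098.
k=1: B_{2}/(2)! × [f^{(1)}(41) − f^{(1)}(5)] = 1/12 × (-1.06166e-06 − (-0.00480000)) = 0.000399912.
After k=1: 0.0241097.
k=2: B_{4}/(4)! × [f^{(3)}(41) − f^{(3)}(5)] = −1/720 × (-1.26313e-08 − (-0.00384000)) = -5.33332e-06.
After k=2: 0.0241044.
k=3: B_{6}/(6)! × [f^{(5)}(41) − f^{(5)}(5)] = 1/30240 × (-3.15595e-10 − (-0.00645120)) = 2.13333e-07.

S_3 ≈ 0.0241046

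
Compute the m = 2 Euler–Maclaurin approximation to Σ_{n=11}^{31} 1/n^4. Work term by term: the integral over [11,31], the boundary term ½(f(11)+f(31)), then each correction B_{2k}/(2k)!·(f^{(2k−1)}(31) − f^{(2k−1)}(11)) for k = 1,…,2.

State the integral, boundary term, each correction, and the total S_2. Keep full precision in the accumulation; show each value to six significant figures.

∫_11^31 1/x^4 dx evaluates to 0.000239249.
Boundary: ½(f(11) + f(31)) = ½(6.83013e-05 + 1.08281e-06) = 3.46921e-05.
So far: 0.000273941.
k=1: B_{2}/(2)! × [f^{(1)}(31) − f^{(1)}(11)] = 1/12 × (-1.39718e-07 − (-2.48369e-05)) = 2.05809e-06.
After k=1: 0.000275999.
k=2: B_{4}/(4)! × [f^{(3)}(31) − f^{(3)}(11)] = −1/720 × (-4.36164e-09 − (-6.15790e-06)) = -8.54658e-09.

S_2 ≈ 0.000275991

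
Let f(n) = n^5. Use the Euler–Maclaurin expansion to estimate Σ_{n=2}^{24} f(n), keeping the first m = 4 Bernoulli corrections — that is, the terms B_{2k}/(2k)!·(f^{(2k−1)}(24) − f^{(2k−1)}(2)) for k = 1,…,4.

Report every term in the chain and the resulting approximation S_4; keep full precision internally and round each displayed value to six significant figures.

S_4 ≈ 3.59700e+07

∫_2^24 x^5 dx evaluates to 3.18505e+07.
Boundary: ½(f(2) + f(24)) = ½(32.0000 + 7.96262e+06) = 3.98133e+06.
Integral + boundary = 3.58318e+07.
Order-1 term: 1/12 · (1.65888e+06 − 80.0000) = 138233.
Running total after k=1: 3.59700e+07.
Order-2 term: −1/720 · (34560.0 − 240.000) = -47.6667.
Running total after k=2: 3.59700e+07.
Order-3 term: 1/30240 · (120.000 − 120.000) = 0.00000.
Running total after k=3: 3.59700e+07.
Order-4 term: −1/1209600 · (0.00000 − 0.00000) = 0.00000.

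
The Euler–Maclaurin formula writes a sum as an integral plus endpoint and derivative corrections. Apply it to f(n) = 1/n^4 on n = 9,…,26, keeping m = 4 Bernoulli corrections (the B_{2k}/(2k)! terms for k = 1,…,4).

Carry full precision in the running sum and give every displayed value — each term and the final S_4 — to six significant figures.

Integral: ∫_9^26 1/x^4 dx = 0.000438282.
Boundary: ½(f(9) + f(26)) = ½(0.000152416 + 2.18830e-06) = 7.73020e-05.
Integral + boundary = 0.000515584.
Order-1 term: 1/12 · (-3.36661e-07 − (-6.77404e-05)) = 5.61697e-06.
After k=1: 0.000521201.
Order-2 term: −1/720 · (-1.49406e-08 − (-2.50890e-05)) = -3.48251e-08.
After k=2: 0.000521166.
Order-3 term: 1/30240 · (-1.23768e-09 − (-1.73455e-05)) = 5.73553e-10.
After k=3: 0.000521167.
Order-4 term: −1/1209600 · (-1.64780e-10 − (-1.92728e-05)) = -1.59330e-11.

S_4 ≈ 0.000521167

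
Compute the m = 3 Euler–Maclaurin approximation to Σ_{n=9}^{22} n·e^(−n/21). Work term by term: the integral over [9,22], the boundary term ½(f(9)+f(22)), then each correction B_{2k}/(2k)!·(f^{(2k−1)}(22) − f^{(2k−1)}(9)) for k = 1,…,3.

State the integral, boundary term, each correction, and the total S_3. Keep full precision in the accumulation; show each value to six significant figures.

S_3 ≈ 100.417

Integral: ∫_9^22 x·e^(−x/21) dx = 93.6596.
½[f(9) + f(22)] = ½[5.86295 + 7.71698] = 6.78997.
So far: 100.450.
Order-1 term: 1/12 · (-0.0167034 − 0.372251) = -0.0324129.
Partial sum through k=1: 100.417.
Order-2 term: −1/720 · (0.00155293 − 0.00379848) = 3.11882e-06.
Partial sum through k=2: 100.417.
Order-3 term: 1/30240 · (7.12864e-06 − 1.53126e-05) = -2.70633e-10.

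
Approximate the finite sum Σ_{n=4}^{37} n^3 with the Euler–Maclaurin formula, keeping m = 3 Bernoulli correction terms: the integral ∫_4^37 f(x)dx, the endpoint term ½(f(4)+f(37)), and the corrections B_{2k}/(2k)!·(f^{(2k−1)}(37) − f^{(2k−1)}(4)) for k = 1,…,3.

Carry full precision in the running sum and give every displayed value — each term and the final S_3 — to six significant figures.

∫_4^37 x^3 dx evaluates to 468476.
½[f(4) + f(37)] = ½[64.0000 + 50653.0] = 25358.5.
Integral + boundary = 493835.
Order-1 term: 1/12 · (4107.00 − 48.0000) = 338.250.
Partial sum through k=1: 494173.
Order-2 term: −1/720 · (6.00000 − 6.00000) = 0.00000.
Partial sum through k=2: 494173.
Order-3 term: 1/30240 · (0.00000 − 0.00000) = 0.00000.

S_3 ≈ 494173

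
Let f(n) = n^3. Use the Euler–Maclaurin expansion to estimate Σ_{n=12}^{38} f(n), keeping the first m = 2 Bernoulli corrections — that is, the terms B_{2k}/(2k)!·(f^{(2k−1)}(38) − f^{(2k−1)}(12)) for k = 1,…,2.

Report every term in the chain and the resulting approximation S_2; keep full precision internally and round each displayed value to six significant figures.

Integral: ∫_12^38 x^3 dx = 516100.
½[f(12) + f(38)] = ½[1728.00 + 54872.0] = 28300.0.
So far: 544400.
Order-1 term: 1/12 · (4332.00 − 432.000) = 325.000.
Running total after k=1: 544725.
Order-2 term: −1/720 · (6.00000 − 6.00000) = 0.00000.

S_2 ≈ 544725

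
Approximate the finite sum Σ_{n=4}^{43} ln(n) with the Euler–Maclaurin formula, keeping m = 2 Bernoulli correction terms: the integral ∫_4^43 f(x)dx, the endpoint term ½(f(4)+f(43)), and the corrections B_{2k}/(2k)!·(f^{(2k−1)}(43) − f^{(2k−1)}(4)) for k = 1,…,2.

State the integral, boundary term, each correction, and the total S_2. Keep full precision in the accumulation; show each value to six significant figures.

∫_4^43 ln(x) dx evaluates to 117.186.
½[f(4) + f(43)] = ½[1.38629 + 3.76120] = 2.57375.
Integral + boundary = 119.760.
Correction k=1: B_{2}/2! · (f^{(1)}(43) − f^{(1)}(4)) = 1/12 · (0.0232558 − 0.250000) = -0.0188953.
Partial sum through k=1: 119.741.
Correction k=2: B_{4}/4! · (f^{(3)}(43) − f^{(3)}(4)) = −1/720 · (2.51550e-05 − 0.0312500) = 4.33678e-05.

S_2 ≈ 119.741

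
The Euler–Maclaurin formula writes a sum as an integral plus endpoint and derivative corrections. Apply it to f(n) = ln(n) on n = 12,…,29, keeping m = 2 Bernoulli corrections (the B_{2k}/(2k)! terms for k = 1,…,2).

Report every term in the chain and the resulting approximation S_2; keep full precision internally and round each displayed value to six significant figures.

The integral term ∫_12^29 ln(x) dx = 50.8327.
Endpoint term: (f(12) + f(29))/2 = (2.48491 + 3.36730)/2 = 2.92610.
Running total after boundary: 53.7588.
Order-1 term: 1/12 · (0.0344828 − 0.0833333) = -0.00407088.
Partial sum through k=1: 53.7547.
Order-2 term: −1/720 · (8.20042e-05 − 0.00115741) = 1.49362e-06.

S_2 ≈ 53.7547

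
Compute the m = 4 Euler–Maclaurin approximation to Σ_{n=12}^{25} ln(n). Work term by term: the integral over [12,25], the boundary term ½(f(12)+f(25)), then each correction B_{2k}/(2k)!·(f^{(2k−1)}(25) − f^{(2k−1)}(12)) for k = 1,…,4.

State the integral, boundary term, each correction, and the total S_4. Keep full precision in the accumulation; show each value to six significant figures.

Integral: ∫_12^25 ln(x) dx = 37.6530.
Endpoint term: (f(12) + f(25))/2 = (2.48491 + 3.21888)/2 = 2.85189.
Integral + boundary = 40.5049.
Correction k=1: B_{2}/2! · (f^{(1)}(25) − f^{(1)}(12)) = 1/12 · (0.0400000 − 0.0833333) = -0.00361111.
Running total after k=1: 40.5013.
Correction k=2: B_{4}/4! · (f^{(3)}(25) − f^{(3)}(12)) = −1/720 · (0.000128000 − 0.00115741) = 1.42973e-06.
Running total after k=2: 40.5013.
Correction k=3: B_{6}/6! · (f^{(5)}(25) − f^{(5)}(12)) = 1/30240 · (2.45760e-06 − 9.64506e-05) = -3.10823e-09.
Running total after k=3: 40.5013.
Correction k=4: B_{8}/8! · (f^{(7)}(25) − f^{(7)}(12)) = −1/1209600 · (1.17965e-07 − 2.00939e-05) = 1.65145e-11.

S_4 ≈ 40.5013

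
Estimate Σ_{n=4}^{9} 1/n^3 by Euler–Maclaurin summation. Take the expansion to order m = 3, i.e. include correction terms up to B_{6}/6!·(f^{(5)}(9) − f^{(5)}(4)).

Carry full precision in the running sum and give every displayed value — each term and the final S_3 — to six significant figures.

∫_4^9 1/x^3 dx evaluates to 0.0250772.
Boundary: ½(f(4) + f(9)) = ½(0.0156250 + 0.00137174) = 0.00849837.
Running total after boundary: 0.0335755.
Order-1 term: 1/12 · (-0.000457247 − (-0.0117188)) = 0.000938459.
After k=1: 0.0345140.
Order-2 term: −1/720 · (-0.000112901 − (-0.0146484)) = -2.01882e-05.
After k=2: 0.0344938.
Order-3 term: 1/30240 · (-5.85410e-05 − (-0.0384521)) = 1.26963e-06.

S_3 ≈ 0.0344951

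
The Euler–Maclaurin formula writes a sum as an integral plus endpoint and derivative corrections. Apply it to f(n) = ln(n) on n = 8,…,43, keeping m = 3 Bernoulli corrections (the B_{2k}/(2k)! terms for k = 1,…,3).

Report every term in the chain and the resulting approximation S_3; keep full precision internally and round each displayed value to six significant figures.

S_3 ≈ 113.008

∫_8^43 ln(x) dx evaluates to 110.096.
½[f(8) + f(43)] = ½[2.07944 + 3.76120] = 2.92032.
Running total after boundary: 113.016.
Order-1 term: 1/12 · (0.0232558 − 0.125000) = -0.00847868.
Running total after k=1: 113.008.
Order-2 term: −1/720 · (2.51550e-05 − 0.00390625) = 5.39041e-06.
Running total after k=2: 113.008.
Order-3 term: 1/30240 · (1.63256e-07 − 0.000732422) = -2.42149e-08.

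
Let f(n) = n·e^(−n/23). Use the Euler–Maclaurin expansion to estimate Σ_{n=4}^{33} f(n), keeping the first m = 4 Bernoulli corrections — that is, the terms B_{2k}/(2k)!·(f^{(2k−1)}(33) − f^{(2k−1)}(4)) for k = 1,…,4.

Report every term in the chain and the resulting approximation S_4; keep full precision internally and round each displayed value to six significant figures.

The integral term ∫_4^33 x·e^(−x/23) dx = 215.110.
½[f(4) + f(33)] = ½[3.36148 + 7.85952] = 5.61050.
So far: 220.721.
Order-1 term: 1/12 · (-0.103551 − 0.694219) = -0.0664808.
Running total after k=1: 220.654.
Order-2 term: −1/720 · (0.000704694 − 0.00448952) = 5.25671e-06.
Running total after k=2: 220.655.
Order-3 term: 1/30240 · (3.03429e-06 − 1.44929e-05) = -3.78921e-10.
Running total after k=3: 220.655.
Order-4 term: −1/1209600 · (8.95358e-09 − 3.87503e-08) = 2.46335e-14.

S_4 ≈ 220.655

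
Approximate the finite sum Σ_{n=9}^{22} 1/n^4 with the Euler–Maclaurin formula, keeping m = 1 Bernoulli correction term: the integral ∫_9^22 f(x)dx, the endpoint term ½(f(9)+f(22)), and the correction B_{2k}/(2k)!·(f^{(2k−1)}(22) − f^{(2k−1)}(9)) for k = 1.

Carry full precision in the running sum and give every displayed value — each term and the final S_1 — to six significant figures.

∫_9^22 1/x^4 dx evaluates to 0.000425943.
Boundary: ½(f(9) + f(22)) = ½(0.000152416 + 4.26883e-06) = 7.83423e-05.
Integral + boundary = 0.000504285.
k=1: B_{2}/(2)! × [f^{(1)}(22) − f^{(1)}(9)] = 1/12 × (-7.76152e-07 − (-6.77404e-05)) = 5.58035e-06.

S_1 ≈ 0.000509865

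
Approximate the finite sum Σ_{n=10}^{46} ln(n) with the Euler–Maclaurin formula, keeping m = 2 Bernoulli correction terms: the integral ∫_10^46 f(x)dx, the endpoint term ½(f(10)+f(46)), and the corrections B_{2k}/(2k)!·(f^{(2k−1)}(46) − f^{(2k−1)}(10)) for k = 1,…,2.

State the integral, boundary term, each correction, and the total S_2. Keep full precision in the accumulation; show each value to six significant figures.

S_2 ≈ 120.151

Integral: ∫_10^46 ln(x) dx = 117.092.
Boundary: ½(f(10) + f(46)) = ½(2.30259 + 3.82864) = 3.06561.
Running total after boundary: 120.157.
Order-1 term: 1/12 · (0.0217391 − 0.100000) = -0.00652174.
Partial sum through k=1: 120.151.
Order-2 term: −1/720 · (2.05474e-05 − 0.00200000) = 2.74924e-06.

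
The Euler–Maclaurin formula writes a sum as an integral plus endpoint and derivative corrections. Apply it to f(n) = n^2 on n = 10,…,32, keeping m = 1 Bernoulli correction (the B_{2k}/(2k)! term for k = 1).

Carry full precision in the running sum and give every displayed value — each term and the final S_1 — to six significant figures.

Integral: ∫_10^32 x^2 dx = 10589.3.
Boundary: ½(f(10) + f(32)) = ½(100.000 + 1024.00) = 562.000.
Running total after boundary: 11151.3.
Order-1 term: 1/12 · (64.0000 − 20.0000) = 3.66667.

S_1 ≈ 11155.0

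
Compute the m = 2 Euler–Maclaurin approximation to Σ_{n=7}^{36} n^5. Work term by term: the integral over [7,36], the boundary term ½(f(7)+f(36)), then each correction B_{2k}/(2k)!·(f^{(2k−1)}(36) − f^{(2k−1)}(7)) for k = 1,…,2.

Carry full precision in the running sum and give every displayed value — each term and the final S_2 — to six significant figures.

S_2 ≈ 3.93718e+08

The integral term ∫_7^36 x^5 dx = 3.62777e+08.
½[f(7) + f(36)] = ½[16807.0 + 6.04662e+07] = 3.02415e+07.
Integral + boundary = 3.93019e+08.
k=1: B_{2}/(2)! × [f^{(1)}(36) − f^{(1)}(7)] = 1/12 × (8.39808e+06 − 12005.0) = 698840.
After k=1: 3.93718e+08.
k=2: B_{4}/(4)! × [f^{(3)}(36) − f^{(3)}(7)] = −1/720 × (77760.0 − 2940.00) = -103.917.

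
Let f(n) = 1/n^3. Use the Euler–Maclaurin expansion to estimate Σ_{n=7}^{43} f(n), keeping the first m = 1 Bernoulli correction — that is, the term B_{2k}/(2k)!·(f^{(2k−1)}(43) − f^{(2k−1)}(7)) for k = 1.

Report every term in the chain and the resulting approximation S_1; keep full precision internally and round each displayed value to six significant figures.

∫_7^43 1/x^3 dx evaluates to 0.00993367.
Endpoint term: (f(7) + f(43))/2 = (0.00291545 + 1.25775e-05)/2 = 0.00146401.
So far: 0.0113977.
Order-1 term: 1/12 · (-8.77501e-07 − (-0.00124948)) = 0.000104050.

S_1 ≈ 0.0115017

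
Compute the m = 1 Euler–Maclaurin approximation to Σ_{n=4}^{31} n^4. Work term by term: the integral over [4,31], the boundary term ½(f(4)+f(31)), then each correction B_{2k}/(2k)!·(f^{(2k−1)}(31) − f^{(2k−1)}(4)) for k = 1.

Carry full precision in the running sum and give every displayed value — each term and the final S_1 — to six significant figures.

S_1 ≈ 6.19742e+06

∫_4^31 x^4 dx evaluates to 5.72563e+06.
½[f(4) + f(31)] = ½[256.000 + 923521] = 461888.
Running total after boundary: 6.18751e+06.
Correction k=1: B_{2}/2! · (f^{(1)}(31) − f^{(1)}(4)) = 1/12 · (119164 − 256.000) = 9909.00.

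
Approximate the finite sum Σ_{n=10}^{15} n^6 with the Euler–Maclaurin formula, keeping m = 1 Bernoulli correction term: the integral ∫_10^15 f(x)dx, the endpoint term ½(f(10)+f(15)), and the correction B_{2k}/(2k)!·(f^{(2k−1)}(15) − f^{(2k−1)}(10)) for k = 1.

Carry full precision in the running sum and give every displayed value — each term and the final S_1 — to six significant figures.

S_1 ≈ 2.95049e+07

Integral: ∫_10^15 x^6 dx = 2.29799e+07.
½[f(10) + f(15)] = ½[1.00000e+06 + 1.13906e+07] = 6.19531e+06.
Running total after boundary: 2.91752e+07.
k=1: B_{2}/(2)! × [f^{(1)}(15) − f^{(1)}(10)] = 1/12 × (4.55625e+06 − 600000) = 329688.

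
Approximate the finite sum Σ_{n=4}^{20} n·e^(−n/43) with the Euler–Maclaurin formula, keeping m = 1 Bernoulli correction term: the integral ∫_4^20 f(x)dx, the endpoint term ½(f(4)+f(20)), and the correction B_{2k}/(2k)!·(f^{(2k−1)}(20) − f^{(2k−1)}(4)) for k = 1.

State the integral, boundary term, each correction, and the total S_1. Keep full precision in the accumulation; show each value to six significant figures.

S_1 ≈ 148.121

Integral: ∫_4^20 x·e^(−x/43) dx = 140.059.
Endpoint term: (f(4) + f(20))/2 = (3.64469 + 12.5612)/2 = 8.10297.
Running total after boundary: 148.162.
Correction k=1: B_{2}/2! · (f^{(1)}(20) − f^{(1)}(4)) = 1/12 · (0.335940 − 0.826412) = -0.0408727.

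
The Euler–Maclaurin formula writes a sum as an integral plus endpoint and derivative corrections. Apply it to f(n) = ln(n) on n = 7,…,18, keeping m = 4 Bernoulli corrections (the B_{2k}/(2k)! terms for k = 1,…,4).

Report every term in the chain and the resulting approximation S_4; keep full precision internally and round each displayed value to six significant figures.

S_4 ≈ 29.8162

Integral: ∫_7^18 ln(x) dx = 27.4053.
½[f(7) + f(18)] = ½[1.94591 + 2.89037] = 2.41814.
So far: 29.8235.
k=1: B_{2}/(2)! × [f^{(1)}(18) − f^{(1)}(7)] = 1/12 × (0.0555556 − 0.142857) = -0.00727513.
Running total after k=1: 29.8162.
k=2: B_{4}/(4)! × [f^{(3)}(18) − f^{(3)}(7)] = −1/720 × (0.000342936 − 0.00583090) = 7.62218e-06.
Running total after k=2: 29.8162.
k=3: B_{6}/(6)! × [f^{(5)}(18) − f^{(5)}(7)] = 1/30240 × (1.27013e-05 − 0.00142798) = -4.68014e-08.
Running total after k=3: 29.8162.
k=4: B_{8}/(8)! × [f^{(7)}(18) − f^{(7)}(7)] = −1/1209600 × (1.17605e-06 − 0.000874271) = 7.21805e-10.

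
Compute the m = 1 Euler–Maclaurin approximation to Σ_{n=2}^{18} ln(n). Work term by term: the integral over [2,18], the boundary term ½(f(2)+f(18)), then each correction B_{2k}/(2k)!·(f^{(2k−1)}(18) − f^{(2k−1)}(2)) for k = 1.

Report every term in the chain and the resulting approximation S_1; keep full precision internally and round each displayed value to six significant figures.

S_1 ≈ 36.3951

The integral term ∫_2^18 ln(x) dx = 34.6404.
Endpoint term: (f(2) + f(18))/2 = (0.693147 + 2.89037)/2 = 1.79176.
Integral + boundary = 36.4322.
k=1: B_{2}/(2)! × [f^{(1)}(18) − f^{(1)}(2)] = 1/12 × (0.0555556 − 0.500000) = -0.0370370.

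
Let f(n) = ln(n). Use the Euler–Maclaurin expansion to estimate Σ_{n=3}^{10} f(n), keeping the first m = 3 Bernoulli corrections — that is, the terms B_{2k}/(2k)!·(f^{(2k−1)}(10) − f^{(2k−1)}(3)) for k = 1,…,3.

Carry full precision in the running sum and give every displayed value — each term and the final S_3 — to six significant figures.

S_3 ≈ 14.4113

Integral: ∫_3^10 ln(x) dx = 12.7300.
Endpoint term: (f(3) + f(10))/2 = (1.09861 + 2.30259)/2 = 1.70060.
So far: 14.4306.
k=1: B_{2}/(2)! × [f^{(1)}(10) − f^{(1)}(3)] = 1/12 × (0.100000 − 0.333333) = -0.0194444.
Partial sum through k=1: 14.4112.
k=2: B_{4}/(4)! × [f^{(3)}(10) − f^{(3)}(3)] = −1/720 × (0.00200000 − 0.0740741) = 0.000100103.
Partial sum through k=2: 14.4113.
k=3: B_{6}/(6)! × [f^{(5)}(10) − f^{(5)}(3)] = 1/30240 × (0.000240000 − 0.0987654) = -3.25812e-06.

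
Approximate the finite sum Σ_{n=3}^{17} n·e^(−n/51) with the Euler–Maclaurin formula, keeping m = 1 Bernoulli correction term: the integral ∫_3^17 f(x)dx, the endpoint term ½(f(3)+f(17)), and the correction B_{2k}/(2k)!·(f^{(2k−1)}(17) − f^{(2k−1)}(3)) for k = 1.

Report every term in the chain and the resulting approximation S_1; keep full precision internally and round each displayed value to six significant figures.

S_1 ≈ 119.213

Integral: ∫_3^17 x·e^(−x/51) dx = 111.742.
Endpoint term: (f(3) + f(17))/2 = (2.82862 + 12.1810)/2 = 7.50483.
So far: 119.247.
k=1: B_{2}/(2)! × [f^{(1)}(17) − f^{(1)}(3)] = 1/12 × (0.477688 − 0.887410) = -0.0341435.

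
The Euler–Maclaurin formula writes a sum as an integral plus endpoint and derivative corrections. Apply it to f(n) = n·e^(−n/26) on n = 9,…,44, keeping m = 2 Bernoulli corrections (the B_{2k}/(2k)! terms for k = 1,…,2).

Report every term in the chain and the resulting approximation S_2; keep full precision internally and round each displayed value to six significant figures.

Integral: ∫_9^44 x·e^(−x/26) dx = 308.686.
Boundary: ½(f(9) + f(44)) = ½(6.36663 + 8.10014) = 7.23339.
Running total after boundary: 315.919.
Order-1 term: 1/12 · (-0.127450 − 0.462533) = -0.0491652.
Running total after k=1: 315.870.
Order-2 term: −1/720 · (0.000356122 − 0.00277713) = 3.36251e-06.

S_2 ≈ 315.870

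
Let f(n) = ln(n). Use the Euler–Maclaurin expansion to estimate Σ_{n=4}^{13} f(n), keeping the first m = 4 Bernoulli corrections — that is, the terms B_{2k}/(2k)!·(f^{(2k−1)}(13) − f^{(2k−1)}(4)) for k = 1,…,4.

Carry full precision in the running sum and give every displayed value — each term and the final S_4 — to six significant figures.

S_4 ≈ 20.7604

∫_4^13 ln(x) dx evaluates to 18.7992.
½[f(4) + f(13)] = ½[1.38629 + 2.56495] = 1.97562.
So far: 20.7748.
Correction k=1: B_{2}/2! · (f^{(1)}(13) − f^{(1)}(4)) = 1/12 · (0.0769231 − 0.250000) = -0.0144231.
After k=1: 20.7604.
Correction k=2: B_{4}/4! · (f^{(3)}(13) − f^{(3)}(4)) = −1/720 · (0.000910332 − 0.0312500) = 4.21384e-05.
After k=2: 20.7604.
Correction k=3: B_{6}/6! · (f^{(5)}(13) − f^{(5)}(4)) = 1/30240 · (6.46390e-05 − 0.0234375) = -7.72912e-07.
After k=3: 20.7604.
Correction k=4: B_{8}/8! · (f^{(7)}(13) − f^{(7)}(4)) = −1/1209600 · (1.14744e-05 − 0.0439453) = 3.63210e-08.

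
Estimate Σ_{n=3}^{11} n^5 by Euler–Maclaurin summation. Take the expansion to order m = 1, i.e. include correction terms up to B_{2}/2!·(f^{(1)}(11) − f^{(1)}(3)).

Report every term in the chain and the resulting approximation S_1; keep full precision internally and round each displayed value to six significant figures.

S_1 ≈ 381852

∫_3^11 x^5 dx evaluates to 295139.
½[f(3) + f(11)] = ½[243.000 + 161051] = 80647.0.
Running total after boundary: 375786.
Order-1 term: 1/12 · (73205.0 − 405.000) = 6066.67.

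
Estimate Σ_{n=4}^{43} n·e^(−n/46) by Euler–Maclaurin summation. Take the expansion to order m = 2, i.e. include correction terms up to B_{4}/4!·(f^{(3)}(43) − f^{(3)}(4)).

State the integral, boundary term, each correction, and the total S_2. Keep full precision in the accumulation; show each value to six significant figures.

S_2 ≈ 511.061

Integral: ∫_4^43 x·e^(−x/46) dx = 500.853.
Endpoint term: (f(4) + f(43))/2 = (3.66687 + 16.8849)/2 = 10.2759.
Integral + boundary = 511.129.
Correction k=1: B_{2}/2! · (f^{(1)}(43) − f^{(1)}(4)) = 1/12 · (0.0256090 − 0.837002) = -0.0676161.
Running total after k=1: 511.061.
Correction k=2: B_{4}/4! · (f^{(3)}(43) − f^{(3)}(4)) = −1/720 · (0.000383247 − 0.00126202) = 1.22052e-06.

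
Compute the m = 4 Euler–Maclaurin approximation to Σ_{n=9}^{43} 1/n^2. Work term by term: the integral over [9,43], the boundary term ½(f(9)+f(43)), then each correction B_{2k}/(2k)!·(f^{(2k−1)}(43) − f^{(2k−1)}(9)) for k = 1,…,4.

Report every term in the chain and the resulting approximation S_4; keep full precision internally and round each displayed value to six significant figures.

S_4 ≈ 0.0945245

The integral term ∫_9^43 1/x^2 dx = 0.0878553.
½[f(9) + f(43)] = ½[0.0123457 + 0.000540833] = 0.00644326.
Integral + boundary = 0.0942986.
k=1: B_{2}/(2)! × [f^{(1)}(43) − f^{(1)}(9)] = 1/12 × (-2.51550e-05 − (-0.00274348)) = 0.000226527.
Partial sum through k=1: 0.0945251.
k=2: B_{4}/(4)! × [f^{(3)}(43) − f^{(3)}(9)] = −1/720 × (-1.63256e-07 − (-0.000406442)) = -5.64276e-07.
Partial sum through k=2: 0.0945245.
k=3: B_{6}/(6)! × [f^{(5)}(43) − f^{(5)}(9)] = 1/30240 × (-2.64883e-09 − (-0.000150534)) = 4.97789e-09.
Partial sum through k=3: 0.0945245.
k=4: B_{8}/(8)! × [f^{(7)}(43) − f^{(7)}(9)] = −1/1209600 × (-8.02240e-11 − (-0.000104073)) = -8.60391e-11.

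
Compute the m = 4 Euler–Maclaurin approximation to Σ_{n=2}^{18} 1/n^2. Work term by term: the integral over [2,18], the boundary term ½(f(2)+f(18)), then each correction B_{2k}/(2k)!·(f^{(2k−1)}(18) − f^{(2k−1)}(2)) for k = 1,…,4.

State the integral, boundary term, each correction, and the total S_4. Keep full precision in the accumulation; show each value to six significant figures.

S_4 ≈ 0.590872

Integral: ∫_2^18 1/x^2 dx = 0.444444.
Boundary: ½(f(2) + f(18)) = ½(0.250000 + 0.00308642) = 0.126543.
Integral + boundary = 0.570988.
Order-1 term: 1/12 · (-0.000342936 − (-0.250000)) = 0.0208048.
After k=1: 0.591792.
Order-2 term: −1/720 · (-1.27013e-05 − (-0.750000)) = -0.00104165.
After k=2: 0.590751.
Order-3 term: 1/30240 · (-1.17605e-06 − (-5.62500)) = 0.000186012.
After k=3: 0.590937.
Order-4 term: −1/1209600 · (-2.03268e-07 − (-78.7500)) = -6.51042e-05.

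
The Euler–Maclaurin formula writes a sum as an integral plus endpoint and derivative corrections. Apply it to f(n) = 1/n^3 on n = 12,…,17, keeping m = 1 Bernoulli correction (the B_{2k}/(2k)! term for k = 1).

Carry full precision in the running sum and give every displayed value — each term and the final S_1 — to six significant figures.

Integral: ∫_12^17 1/x^3 dx = 0.00174212.
Endpoint term: (f(12) + f(17))/2 = (0.000578704 + 0.000203542)/2 = 0.000391123.
Running total after boundary: 0.00213324.
Correction k=1: B_{2}/2! · (f^{(1)}(17) − f^{(1)}(12)) = 1/12 · (-3.59191e-05 − (-0.000144676)) = 9.06307e-06.

S_1 ≈ 0.00214230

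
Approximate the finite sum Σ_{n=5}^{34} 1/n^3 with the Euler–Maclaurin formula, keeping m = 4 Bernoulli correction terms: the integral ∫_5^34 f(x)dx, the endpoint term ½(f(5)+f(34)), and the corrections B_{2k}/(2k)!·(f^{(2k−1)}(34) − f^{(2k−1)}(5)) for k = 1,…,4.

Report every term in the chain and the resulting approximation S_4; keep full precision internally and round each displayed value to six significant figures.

∫_5^34 1/x^3 dx evaluates to 0.0195675.
½[f(5) + f(34)] = ½[0.00800000 + 2.54427e-05] = 0.00401272.
So far: 0.0235802.
Order-1 term: 1/12 · (-2.24494e-06 − (-0.00480000)) = 0.000399813.
Partial sum through k=1: 0.0239800.
Order-2 term: −1/720 · (-3.88399e-08 − (-0.00384000)) = -5.33328e-06.
Partial sum through k=2: 0.0239747.
Order-3 term: 1/30240 · (-1.41114e-09 − (-0.00645120)) = 2.13333e-07.
Partial sum through k=3: 0.0239749.
Order-4 term: −1/1209600 · (-8.78909e-11 − (-0.0185795)) = -1.53600e-08.

S_4 ≈ 0.0239749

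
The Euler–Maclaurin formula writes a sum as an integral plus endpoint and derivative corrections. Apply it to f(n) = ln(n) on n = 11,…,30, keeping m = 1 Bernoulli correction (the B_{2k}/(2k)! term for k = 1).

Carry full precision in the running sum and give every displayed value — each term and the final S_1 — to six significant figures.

Integral: ∫_11^30 ln(x) dx = 56.6591.
Boundary: ½(f(11) + f(30)) = ½(2.39790 + 3.40120) = 2.89955.
Running total after boundary: 59.5586.
k=1: B_{2}/(2)! × [f^{(1)}(30) − f^{(1)}(11)] = 1/12 × (0.0333333 − 0.0909091) = -0.00479798.

S_1 ≈ 59.5538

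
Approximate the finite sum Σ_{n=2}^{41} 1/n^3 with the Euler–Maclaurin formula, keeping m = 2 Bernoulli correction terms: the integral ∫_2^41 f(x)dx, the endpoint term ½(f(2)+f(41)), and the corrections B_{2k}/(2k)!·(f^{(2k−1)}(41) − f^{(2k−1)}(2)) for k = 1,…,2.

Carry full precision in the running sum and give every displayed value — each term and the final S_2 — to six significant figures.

S_2 ≈ 0.201533

Integral: ∫_2^41 1/x^3 dx = 0.124703.
Boundary: ½(f(2) + f(41)) = ½(0.125000 + 1.45094e-05) = 0.0625073.
Integral + boundary = 0.187210.
Order-1 term: 1/12 · (-1.06166e-06 − (-0.187500)) = 0.0156249.
After k=1: 0.202835.
Order-2 term: −1/720 · (-1.26313e-08 − (-0.937500)) = -0.00130208.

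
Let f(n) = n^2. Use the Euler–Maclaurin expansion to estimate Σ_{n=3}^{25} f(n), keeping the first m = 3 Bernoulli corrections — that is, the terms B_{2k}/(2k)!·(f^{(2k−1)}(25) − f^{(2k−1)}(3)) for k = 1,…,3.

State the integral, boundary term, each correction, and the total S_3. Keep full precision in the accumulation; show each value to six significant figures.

S_3 ≈ 5520.00

∫_3^25 x^2 dx evaluates to 5199.33.
½[f(3) + f(25)] = ½[9.00000 + 625.000] = 317.000.
Running total after boundary: 5516.33.
Order-1 term: 1/12 · (50.0000 − 6.00000) = 3.66667.
Partial sum through k=1: 5520.00.
Order-2 term: −1/720 · (0.00000 − 0.00000) = 0.00000.
Partial sum through k=2: 5520.00.
Order-3 term: 1/30240 · (0.00000 − 0.00000) = 0.00000.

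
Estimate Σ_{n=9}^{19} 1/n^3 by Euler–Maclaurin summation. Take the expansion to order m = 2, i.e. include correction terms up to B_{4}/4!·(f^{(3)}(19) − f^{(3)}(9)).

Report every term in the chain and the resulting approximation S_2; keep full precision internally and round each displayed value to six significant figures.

The integral term ∫_9^19 1/x^3 dx = 0.00478780.
Boundary: ½(f(9) + f(19)) = ½(0.00137174 + 0.000145794) = 0.000758768.
Integral + boundary = 0.00554657.
k=1: B_{2}/(2)! × [f^{(1)}(19) − f^{(1)}(9)] = 1/12 × (-2.30201e-05 − (-0.000457247)) = 3.61856e-05.
Running total after k=1: 0.00558275.
k=2: B_{4}/(4)! × [f^{(3)}(19) − f^{(3)}(9)] = −1/720 × (-1.27535e-06 − (-0.000112901)) = -1.55035e-07.

S_2 ≈ 0.00558260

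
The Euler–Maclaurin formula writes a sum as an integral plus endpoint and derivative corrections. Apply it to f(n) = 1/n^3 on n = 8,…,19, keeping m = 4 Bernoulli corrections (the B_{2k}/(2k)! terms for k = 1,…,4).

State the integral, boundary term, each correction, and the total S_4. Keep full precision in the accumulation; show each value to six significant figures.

∫_8^19 1/x^3 dx evaluates to 0.00642746.
½[f(8) + f(19)] = ½[0.00195312 + 0.000145794] = 0.00104946.
So far: 0.00747692.
Correction k=1: B_{2}/2! · (f^{(1)}(19) − f^{(1)}(8)) = 1/12 · (-2.30201e-05 − (-0.000732422)) = 5.91168e-05.
Running total after k=1: 0.00753603.
Correction k=2: B_{4}/4! · (f^{(3)}(19) − f^{(3)}(8)) = −1/720 · (-1.27535e-06 − (-0.000228882)) = -3.16120e-07.
Running total after k=2: 0.00753572.
Correction k=3: B_{6}/6! · (f^{(5)}(19) − f^{(5)}(8)) = 1/30240 · (-1.48379e-07 − (-0.000150204)) = 4.96215e-09.
Running total after k=3: 0.00753572.
Correction k=4: B_{8}/8! · (f^{(7)}(19) − f^{(7)}(8)) = −1/1209600 · (-2.95935e-08 − (-0.000168979)) = -1.39674e-10.

S_4 ≈ 0.00753572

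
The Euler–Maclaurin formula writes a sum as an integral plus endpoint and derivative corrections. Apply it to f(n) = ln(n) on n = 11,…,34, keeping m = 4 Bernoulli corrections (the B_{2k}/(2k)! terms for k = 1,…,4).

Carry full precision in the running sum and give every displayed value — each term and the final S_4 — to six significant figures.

S_4 ≈ 73.4764

Integral: ∫_11^34 ln(x) dx = 70.5194.
½[f(11) + f(34)] = ½[2.39790 + 3.52636] = 2.96213.
Integral + boundary = 73.4815.
Correction k=1: B_{2}/2! · (f^{(1)}(34) − f^{(1)}(11)) = 1/12 · (0.0294118 − 0.0909091) = -0.00512478.
Running total after k=1: 73.4764.
Correction k=2: B_{4}/4! · (f^{(3)}(34) − f^{(3)}(11)) = −1/720 · (5.08854e-05 − 0.00150263) = 2.01631e-06.
Running total after k=2: 73.4764.
Correction k=3: B_{6}/6! · (f^{(5)}(34) − f^{(5)}(11)) = 1/30240 · (5.28222e-07 − 0.000149021) = -4.91048e-09.
Running total after k=3: 73.4764.
Correction k=4: B_{8}/8! · (f^{(7)}(34) − f^{(7)}(11)) = −1/1209600 · (1.37082e-08 − 3.69474e-05) = 3.05338e-11.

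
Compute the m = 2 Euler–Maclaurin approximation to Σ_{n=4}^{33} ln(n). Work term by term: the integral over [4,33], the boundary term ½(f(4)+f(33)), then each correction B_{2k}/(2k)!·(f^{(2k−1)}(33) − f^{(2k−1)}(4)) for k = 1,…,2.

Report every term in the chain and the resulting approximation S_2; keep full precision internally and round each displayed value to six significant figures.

∫_4^33 ln(x) dx evaluates to 80.8396.
Endpoint term: (f(4) + f(33))/2 = (1.38629 + 3.49651)/2 = 2.44140.
Running total after boundary: 83.2810.
Correction k=1: B_{2}/2! · (f^{(1)}(33) − f^{(1)}(4)) = 1/12 · (0.0303030 − 0.250000) = -0.0183081.
Partial sum through k=1: 83.2627.
Correction k=2: B_{4}/4! · (f^{(3)}(33) − f^{(3)}(4)) = −1/720 · (5.56529e-05 − 0.0312500) = 4.33255e-05.

S_2 ≈ 83.2627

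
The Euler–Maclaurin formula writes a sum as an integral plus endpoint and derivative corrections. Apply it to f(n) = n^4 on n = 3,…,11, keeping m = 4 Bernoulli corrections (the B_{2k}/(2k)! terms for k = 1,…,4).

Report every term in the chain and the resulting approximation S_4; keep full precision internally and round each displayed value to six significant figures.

The integral term ∫_3^11 x^4 dx = 32161.6.
Boundary: ½(f(3) + f(11)) = ½(81.0000 + 14641.0) = 7361.00.
So far: 39522.6.
Order-1 term: 1/12 · (5324.00 − 108.000) = 434.667.
After k=1: 39957.3.
Order-2 term: −1/720 · (264.000 − 72.0000) = -0.266667.
After k=2: 39957.0.
Order-3 term: 1/30240 · (0.00000 − 0.00000) = 0.00000.
After k=3: 39957.0.
Order-4 term: −1/1209600 · (0.00000 − 0.00000) = 0.00000.

S_4 ≈ 39957.0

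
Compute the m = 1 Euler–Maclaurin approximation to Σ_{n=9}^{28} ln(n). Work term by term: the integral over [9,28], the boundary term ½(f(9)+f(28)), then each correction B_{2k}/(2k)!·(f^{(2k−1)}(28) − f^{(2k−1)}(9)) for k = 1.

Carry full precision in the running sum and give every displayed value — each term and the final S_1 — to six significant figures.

S_1 ≈ 57.2851

Integral: ∫_9^28 ln(x) dx = 54.5267.
½[f(9) + f(28)] = ½[2.19722 + 3.33220] = 2.76471.
Running total after boundary: 57.2914.
Correction k=1: B_{2}/2! · (f^{(1)}(28) − f^{(1)}(9)) = 1/12 · (0.0357143 − 0.111111) = -0.00628307.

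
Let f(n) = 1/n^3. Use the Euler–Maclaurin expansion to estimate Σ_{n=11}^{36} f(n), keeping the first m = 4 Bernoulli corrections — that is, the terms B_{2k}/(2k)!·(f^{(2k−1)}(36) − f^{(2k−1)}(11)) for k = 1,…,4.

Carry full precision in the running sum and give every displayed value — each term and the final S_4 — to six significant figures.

∫_11^36 1/x^3 dx evaluates to 0.00374643.
Boundary: ½(f(11) + f(36)) = ½(0.000751315 + 2.14335e-05) = 0.000386374.
So far: 0.00413280.
Correction k=1: B_{2}/2! · (f^{(1)}(36) − f^{(1)}(11)) = 1/12 · (-1.78612e-06 − (-0.000204904)) = 1.69265e-05.
Running total after k=1: 0.00414973.
Correction k=2: B_{4}/4! · (f^{(3)}(36) − f^{(3)}(11)) = −1/720 · (-2.75636e-08 − (-3.38684e-05)) = -4.70012e-08.
Running total after k=2: 0.00414968.
Correction k=3: B_{6}/6! · (f^{(5)}(36) − f^{(5)}(11)) = 1/30240 · (-8.93265e-10 − (-1.17560e-05)) = 3.88727e-10.
Running total after k=3: 0.00414968.
Correction k=4: B_{8}/8! · (f^{(7)}(36) − f^{(7)}(11)) = −1/1209600 · (-4.96259e-11 − (-6.99530e-06)) = -5.78311e-12.

S_4 ≈ 0.00414968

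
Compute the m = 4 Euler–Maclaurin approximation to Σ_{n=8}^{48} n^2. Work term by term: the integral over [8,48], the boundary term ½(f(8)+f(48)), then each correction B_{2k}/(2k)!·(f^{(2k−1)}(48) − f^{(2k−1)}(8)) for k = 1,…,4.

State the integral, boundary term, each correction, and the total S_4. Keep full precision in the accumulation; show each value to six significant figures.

∫_8^48 x^2 dx evaluates to 36693.3.
Endpoint term: (f(8) + f(48))/2 = (64.0000 + 2304.00)/2 = 1184.00.
Integral + boundary = 37877.3.
Order-1 term: 1/12 · (96.0000 − 16.0000) = 6.66667.
After k=1: 37884.0.
Order-2 term: −1/720 · (0.00000 − 0.00000) = 0.00000.
After k=2: 37884.0.
Order-3 term: 1/30240 · (0.00000 − 0.00000) = 0.00000.
After k=3: 37884.0.
Order-4 term: −1/1209600 · (0.00000 − 0.00000) = 0.00000.

S_4 ≈ 37884.0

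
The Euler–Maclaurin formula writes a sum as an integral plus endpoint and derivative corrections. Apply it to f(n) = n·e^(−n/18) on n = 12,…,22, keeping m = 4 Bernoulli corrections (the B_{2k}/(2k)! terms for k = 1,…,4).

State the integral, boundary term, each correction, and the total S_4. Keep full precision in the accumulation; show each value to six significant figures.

∫_12^22 x·e^(−x/18) dx evaluates to 65.1514.
Boundary: ½(f(12) + f(22)) = ½(6.16101 + 6.48065) = 6.32083.
So far: 71.4722.
Correction k=1: B_{2}/2! · (f^{(1)}(22) − f^{(1)}(12)) = 1/12 · (-0.0654611 − 0.171139) = -0.0197167.
Running total after k=1: 71.4525.
Correction k=2: B_{4}/4! · (f^{(3)}(22) − f^{(3)}(12)) = −1/720 · (0.00161632 − 0.00369745) = 2.89045e-06.
Running total after k=2: 71.4525.
Correction k=3: B_{6}/6! · (f^{(5)}(22) − f^{(5)}(12)) = 1/30240 · (1.06009e-05 − 2.11935e-05) = -3.50285e-10.
Running total after k=3: 71.4525.
Correction k=4: B_{8}/8! · (f^{(7)}(22) − f^{(7)}(12)) = −1/1209600 · (5.00405e-08 − 9.56022e-08) = 3.76667e-14.

S_4 ≈ 71.4525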